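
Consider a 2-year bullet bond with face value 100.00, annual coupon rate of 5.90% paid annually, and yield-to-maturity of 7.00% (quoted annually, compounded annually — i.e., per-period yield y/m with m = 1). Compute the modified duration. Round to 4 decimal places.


Answer: Modified duration = 1.8166

Derivation:
Coupon per period c = face * coupon_rate / m = 5.900000
Periods per year m = 1; per-period yield y/m = 0.070000
Number of cashflows N = 2
Cashflows (t years, CF_t, discount factor 1/(1+y/m)^(m*t), PV):
  t = 1.0000: CF_t = 5.900000, DF = 0.934579, PV = 5.514019
  t = 2.0000: CF_t = 105.900000, DF = 0.873439, PV = 92.497161
Price P = sum_t PV_t = 98.011180
First compute Macaulay numerator sum_t t * PV_t:
  t * PV_t at t = 1.0000: 5.514019
  t * PV_t at t = 2.0000: 184.994323
Macaulay duration D = 190.508341 / 98.011180 = 1.943741
Modified duration = D / (1 + y/m) = 1.943741 / (1 + 0.070000) = 1.816580


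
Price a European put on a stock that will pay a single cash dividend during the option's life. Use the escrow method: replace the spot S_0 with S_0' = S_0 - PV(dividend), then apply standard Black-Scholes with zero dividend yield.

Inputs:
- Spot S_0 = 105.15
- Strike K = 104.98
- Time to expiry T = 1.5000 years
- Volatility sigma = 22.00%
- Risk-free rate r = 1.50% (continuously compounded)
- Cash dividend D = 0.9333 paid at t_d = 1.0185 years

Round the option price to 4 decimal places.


PV(D) = D * exp(-r * t_d) = 0.9333 * 0.98483861 = 0.91914987
S_0' = S_0 - PV(D) = 105.1500 - 0.91914987 = 104.23085013
d1 = (ln(S_0'/K) + (r + sigma^2/2)*T) / (sigma*sqrt(T)) = 0.19164769
d2 = d1 - sigma*sqrt(T) = -0.07779618
exp(-rT) = 0.97775124
N(-d1) = 0.42400909; N(-d2) = 0.53100491
P = K * exp(-rT) * N(-d2) - S_0' * N(-d1) = 104.9800 * 0.97775124 * 0.53100491 - 104.23085013 * 0.42400909 = 10.3098

Answer: Price = 10.3098


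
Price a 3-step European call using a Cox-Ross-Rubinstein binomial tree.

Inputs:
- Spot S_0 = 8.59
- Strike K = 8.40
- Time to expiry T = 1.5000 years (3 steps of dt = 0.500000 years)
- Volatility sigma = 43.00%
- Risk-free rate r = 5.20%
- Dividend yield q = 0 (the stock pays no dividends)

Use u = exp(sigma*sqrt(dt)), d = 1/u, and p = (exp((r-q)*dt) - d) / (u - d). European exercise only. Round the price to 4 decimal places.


dt = T/N = 0.500000
u = exp(sigma*sqrt(dt)) = 1.355345; d = 1/u = 0.737820
p = (exp((r-q)*dt) - d) / (u - d) = 0.467222
Discount per step: exp(-r*dt) = 0.974335
Stock lattice S(k, i) with i counting down-moves:
  k=0: S(0,0) = 8.5900
  k=1: S(1,0) = 11.6424; S(1,1) = 6.3379
  k=2: S(2,0) = 15.7795; S(2,1) = 8.5900; S(2,2) = 4.6762
  k=3: S(3,0) = 21.3866; S(3,1) = 11.6424; S(3,2) = 6.3379; S(3,3) = 3.4502
Terminal payoffs V(N, i) = max(S_T - K, 0):
  V(3,0) = 12.986641; V(3,1) = 3.242412; V(3,2) = 0.000000; V(3,3) = 0.000000
Backward induction: V(k, i) = exp(-r*dt) * [p * V(k+1, i) + (1-p) * V(k+1, i+1)].
  V(2,0) = exp(-r*dt) * [p*12.986641 + (1-p)*3.242412] = 7.595068
  V(2,1) = exp(-r*dt) * [p*3.242412 + (1-p)*0.000000] = 1.476046
  V(2,2) = exp(-r*dt) * [p*0.000000 + (1-p)*0.000000] = 0.000000
  V(1,0) = exp(-r*dt) * [p*7.595068 + (1-p)*1.476046] = 4.223730
  V(1,1) = exp(-r*dt) * [p*1.476046 + (1-p)*0.000000] = 0.671941
  V(0,0) = exp(-r*dt) * [p*4.223730 + (1-p)*0.671941] = 2.271580

Answer: Price = V(0,0) = 2.2716


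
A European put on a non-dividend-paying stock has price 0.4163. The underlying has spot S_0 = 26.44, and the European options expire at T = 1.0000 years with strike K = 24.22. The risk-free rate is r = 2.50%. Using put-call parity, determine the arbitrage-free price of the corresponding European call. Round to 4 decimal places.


Answer: Call price = 3.2343

Derivation:
Put-call parity: C - P = S_0 * exp(-qT) - K * exp(-rT).
S_0 * exp(-qT) = 26.4400 * 1.00000000 = 26.44000000
K * exp(-rT) = 24.2200 * 0.97530991 = 23.62200607
C = P + S*exp(-qT) - K*exp(-rT)
C = 0.4163 + 26.44000000 - 23.62200607 = 3.2343


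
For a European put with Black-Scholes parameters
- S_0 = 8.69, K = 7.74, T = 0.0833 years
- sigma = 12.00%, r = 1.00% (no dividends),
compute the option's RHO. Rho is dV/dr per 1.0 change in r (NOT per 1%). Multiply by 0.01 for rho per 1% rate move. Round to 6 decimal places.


Answer: Rho = -0.000261

Derivation:
d1 = 3.3840652653; d2 = 3.3494311780
phi(d1) = 0.0013006549; exp(-qT) = 1.0000000000; exp(-rT) = 0.9991673468
N(-d2) = 0.0004048884
Rho = -K*T*exp(-rT)*N(-d2) = -7.7400 * 0.0833 * 0.9991673468 * 0.0004048884 = -0.000261


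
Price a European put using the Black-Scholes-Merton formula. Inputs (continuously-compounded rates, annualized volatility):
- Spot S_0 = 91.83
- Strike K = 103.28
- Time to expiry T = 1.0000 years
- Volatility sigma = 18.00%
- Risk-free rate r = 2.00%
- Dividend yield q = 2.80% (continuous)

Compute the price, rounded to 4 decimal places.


d1 = (ln(S/K) + (r - q + 0.5*sigma^2) * T) / (sigma * sqrt(T)) = -0.60724836
d2 = d1 - sigma * sqrt(T) = -0.78724836
exp(-rT) = 0.98019867; exp(-qT) = 0.97238837
P = K * exp(-rT) * N(-d2) - S_0 * exp(-qT) * N(-d1)
N(-d1) = 0.72815695; N(-d2) = 0.78443175
P = 103.2800 * 0.98019867 * 0.78443175 - 91.8300 * 0.97238837 * 0.72815695 = 14.3915

Answer: Price = 14.3915


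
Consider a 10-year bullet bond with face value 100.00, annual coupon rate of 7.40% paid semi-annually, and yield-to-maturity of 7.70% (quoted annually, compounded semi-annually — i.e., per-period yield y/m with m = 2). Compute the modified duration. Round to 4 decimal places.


Coupon per period c = face * coupon_rate / m = 3.700000
Periods per year m = 2; per-period yield y/m = 0.038500
Number of cashflows N = 20
Cashflows (t years, CF_t, discount factor 1/(1+y/m)^(m*t), PV):
  t = 0.5000: CF_t = 3.700000, DF = 0.962927, PV = 3.562831
  t = 1.0000: CF_t = 3.700000, DF = 0.927229, PV = 3.430747
  t = 1.5000: CF_t = 3.700000, DF = 0.892854, PV = 3.303560
  t = 2.0000: CF_t = 3.700000, DF = 0.859754, PV = 3.181088
  t = 2.5000: CF_t = 3.700000, DF = 0.827880, PV = 3.063157
  t = 3.0000: CF_t = 3.700000, DF = 0.797188, PV = 2.949597
  t = 3.5000: CF_t = 3.700000, DF = 0.767635, PV = 2.840248
  t = 4.0000: CF_t = 3.700000, DF = 0.739176, PV = 2.734952
  t = 4.5000: CF_t = 3.700000, DF = 0.711773, PV = 2.633560
  t = 5.0000: CF_t = 3.700000, DF = 0.685386, PV = 2.535927
  t = 5.5000: CF_t = 3.700000, DF = 0.659977, PV = 2.441913
  t = 6.0000: CF_t = 3.700000, DF = 0.635509, PV = 2.351385
  t = 6.5000: CF_t = 3.700000, DF = 0.611949, PV = 2.264213
  t = 7.0000: CF_t = 3.700000, DF = 0.589263, PV = 2.180272
  t = 7.5000: CF_t = 3.700000, DF = 0.567417, PV = 2.099444
  t = 8.0000: CF_t = 3.700000, DF = 0.546381, PV = 2.021612
  t = 8.5000: CF_t = 3.700000, DF = 0.526126, PV = 1.946665
  t = 9.0000: CF_t = 3.700000, DF = 0.506621, PV = 1.874497
  t = 9.5000: CF_t = 3.700000, DF = 0.487839, PV = 1.805004
  t = 10.0000: CF_t = 103.700000, DF = 0.469753, PV = 48.713433
Price P = sum_t PV_t = 97.934104
First compute Macaulay numerator sum_t t * PV_t:
  t * PV_t at t = 0.5000: 1.781416
  t * PV_t at t = 1.0000: 3.430747
  t * PV_t at t = 1.5000: 4.955340
  t * PV_t at t = 2.0000: 6.362177
  t * PV_t at t = 2.5000: 7.657892
  t * PV_t at t = 3.0000: 8.848792
  t * PV_t at t = 3.5000: 9.940867
  t * PV_t at t = 4.0000: 10.939808
  t * PV_t at t = 4.5000: 11.851020
  t * PV_t at t = 5.0000: 12.679634
  t * PV_t at t = 5.5000: 13.430522
  t * PV_t at t = 6.0000: 14.108309
  t * PV_t at t = 6.5000: 14.717382
  t * PV_t at t = 7.0000: 15.261905
  t * PV_t at t = 7.5000: 15.745827
  t * PV_t at t = 8.0000: 16.172892
  t * PV_t at t = 8.5000: 16.546652
  t * PV_t at t = 9.0000: 16.870471
  t * PV_t at t = 9.5000: 17.147540
  t * PV_t at t = 10.0000: 487.134332
Macaulay duration D = 705.583526 / 97.934104 = 7.204676
Modified duration = D / (1 + y/m) = 7.204676 / (1 + 0.038500) = 6.937580

Answer: Modified duration = 6.9376


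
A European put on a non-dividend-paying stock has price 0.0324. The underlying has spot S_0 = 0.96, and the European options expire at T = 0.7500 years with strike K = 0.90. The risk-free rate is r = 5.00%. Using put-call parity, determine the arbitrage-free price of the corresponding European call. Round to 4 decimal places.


Put-call parity: C - P = S_0 * exp(-qT) - K * exp(-rT).
S_0 * exp(-qT) = 0.9600 * 1.00000000 = 0.96000000
K * exp(-rT) = 0.9000 * 0.96319442 = 0.86687498
C = P + S*exp(-qT) - K*exp(-rT)
C = 0.0324 + 0.96000000 - 0.86687498 = 0.1255

Answer: Call price = 0.1255


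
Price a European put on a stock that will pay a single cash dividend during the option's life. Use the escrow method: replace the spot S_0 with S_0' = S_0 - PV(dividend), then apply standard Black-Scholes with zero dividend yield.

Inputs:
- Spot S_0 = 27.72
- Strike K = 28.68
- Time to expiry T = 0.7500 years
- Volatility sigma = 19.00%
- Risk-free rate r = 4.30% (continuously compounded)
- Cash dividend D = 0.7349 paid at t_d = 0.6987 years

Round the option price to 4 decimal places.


PV(D) = D * exp(-r * t_d) = 0.7349 * 0.97040274 = 0.71314897
S_0' = S_0 - PV(D) = 27.7200 - 0.71314897 = 27.00685103
d1 = (ln(S_0'/K) + (r + sigma^2/2)*T) / (sigma*sqrt(T)) = -0.08703975
d2 = d1 - sigma*sqrt(T) = -0.25158457
exp(-rT) = 0.96826449
N(-d1) = 0.53468004; N(-d2) = 0.59931891
P = K * exp(-rT) * N(-d2) - S_0' * N(-d1) = 28.6800 * 0.96826449 * 0.59931891 - 27.00685103 * 0.53468004 = 2.2030

Answer: Price = 2.2030


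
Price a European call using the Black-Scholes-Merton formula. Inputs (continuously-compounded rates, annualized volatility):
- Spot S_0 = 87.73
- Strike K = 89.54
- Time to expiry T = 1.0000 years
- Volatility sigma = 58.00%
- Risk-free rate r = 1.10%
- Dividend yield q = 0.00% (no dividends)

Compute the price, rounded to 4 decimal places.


d1 = (ln(S/K) + (r - q + 0.5*sigma^2) * T) / (sigma * sqrt(T)) = 0.27375597
d2 = d1 - sigma * sqrt(T) = -0.30624403
exp(-rT) = 0.98906028; exp(-qT) = 1.00000000
C = S_0 * exp(-qT) * N(d1) - K * exp(-rT) * N(d2)
N(d1) = 0.60786392; N(d2) = 0.37970943
C = 87.7300 * 1.00000000 * 0.60786392 - 89.5400 * 0.98906028 * 0.37970943 = 19.7007

Answer: Price = 19.7007


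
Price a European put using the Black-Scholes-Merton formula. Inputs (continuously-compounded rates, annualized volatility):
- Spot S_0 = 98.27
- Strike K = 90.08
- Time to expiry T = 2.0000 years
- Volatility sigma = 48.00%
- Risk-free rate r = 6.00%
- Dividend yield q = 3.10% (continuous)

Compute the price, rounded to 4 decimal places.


d1 = (ln(S/K) + (r - q + 0.5*sigma^2) * T) / (sigma * sqrt(T)) = 0.55304682
d2 = d1 - sigma * sqrt(T) = -0.12577569
exp(-rT) = 0.88692044; exp(-qT) = 0.93988289
P = K * exp(-rT) * N(-d2) - S_0 * exp(-qT) * N(-d1)
N(-d1) = 0.29011568; N(-d2) = 0.55004526
P = 90.0800 * 0.88692044 * 0.55004526 - 98.2700 * 0.93988289 * 0.29011568 = 17.1495

Answer: Price = 17.1495


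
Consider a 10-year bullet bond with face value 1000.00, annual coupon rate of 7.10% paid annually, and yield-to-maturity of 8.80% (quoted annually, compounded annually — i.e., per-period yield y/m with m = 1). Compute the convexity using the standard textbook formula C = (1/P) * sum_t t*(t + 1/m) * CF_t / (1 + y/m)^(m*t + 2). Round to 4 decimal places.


Answer: Convexity = 60.6051

Derivation:
Coupon per period c = face * coupon_rate / m = 71.000000
Periods per year m = 1; per-period yield y/m = 0.088000
Number of cashflows N = 10
Cashflows (t years, CF_t, discount factor 1/(1+y/m)^(m*t), PV):
  t = 1.0000: CF_t = 71.000000, DF = 0.919118, PV = 65.257353
  t = 2.0000: CF_t = 71.000000, DF = 0.844777, PV = 59.979185
  t = 3.0000: CF_t = 71.000000, DF = 0.776450, PV = 55.127927
  t = 4.0000: CF_t = 71.000000, DF = 0.713649, PV = 50.669051
  t = 5.0000: CF_t = 71.000000, DF = 0.655927, PV = 46.570819
  t = 6.0000: CF_t = 71.000000, DF = 0.602874, PV = 42.804061
  t = 7.0000: CF_t = 71.000000, DF = 0.554112, PV = 39.341968
  t = 8.0000: CF_t = 71.000000, DF = 0.509294, PV = 36.159897
  t = 9.0000: CF_t = 71.000000, DF = 0.468101, PV = 33.235200
  t = 10.0000: CF_t = 1071.000000, DF = 0.430240, PV = 460.787317
Price P = sum_t PV_t = 889.932777
Convexity numerator sum_t t*(t + 1/m) * CF_t / (1+y/m)^(m*t + 2):
  t = 1.0000: term = 110.255854
  t = 2.0000: term = 304.014304
  t = 3.0000: term = 558.849823
  t = 4.0000: term = 856.081224
  t = 5.0000: term = 1180.259041
  t = 6.0000: term = 1518.715678
  t = 7.0000: term = 1861.171174
  t = 8.0000: term = 2199.388204
  t = 9.0000: term = 2526.870639
  t = 10.0000: term = 42818.890672
Convexity = (1/P) * sum = 53934.496614 / 889.932777 = 60.605136


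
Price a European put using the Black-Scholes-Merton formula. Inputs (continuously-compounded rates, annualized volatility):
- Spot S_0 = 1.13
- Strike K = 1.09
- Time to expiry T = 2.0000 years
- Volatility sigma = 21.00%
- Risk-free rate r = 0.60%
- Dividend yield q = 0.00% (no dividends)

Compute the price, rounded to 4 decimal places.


Answer: Price = 0.1055

Derivation:
d1 = (ln(S/K) + (r - q + 0.5*sigma^2) * T) / (sigma * sqrt(T)) = 0.31025130
d2 = d1 - sigma * sqrt(T) = 0.01326646
exp(-rT) = 0.98807171; exp(-qT) = 1.00000000
P = K * exp(-rT) * N(-d2) - S_0 * exp(-qT) * N(-d1)
N(-d1) = 0.37818493; N(-d2) = 0.49470760
P = 1.0900 * 0.98807171 * 0.49470760 - 1.1300 * 1.00000000 * 0.37818493 = 0.1055


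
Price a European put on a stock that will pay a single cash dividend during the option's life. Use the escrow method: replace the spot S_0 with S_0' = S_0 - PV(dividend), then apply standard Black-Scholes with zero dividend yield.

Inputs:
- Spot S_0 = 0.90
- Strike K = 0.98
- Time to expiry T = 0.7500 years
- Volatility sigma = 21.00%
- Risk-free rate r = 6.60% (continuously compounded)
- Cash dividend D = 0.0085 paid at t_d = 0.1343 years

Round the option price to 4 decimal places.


PV(D) = D * exp(-r * t_d) = 0.0085 * 0.99117537 = 0.00842499
S_0' = S_0 - PV(D) = 0.9000 - 0.00842499 = 0.89157501
d1 = (ln(S_0'/K) + (r + sigma^2/2)*T) / (sigma*sqrt(T)) = -0.15684957
d2 = d1 - sigma*sqrt(T) = -0.33871490
exp(-rT) = 0.95170516
N(-d1) = 0.56231830; N(-d2) = 0.63258774
P = K * exp(-rT) * N(-d2) - S_0' * N(-d1) = 0.9800 * 0.95170516 * 0.63258774 - 0.89157501 * 0.56231830 = 0.0886

Answer: Price = 0.0886


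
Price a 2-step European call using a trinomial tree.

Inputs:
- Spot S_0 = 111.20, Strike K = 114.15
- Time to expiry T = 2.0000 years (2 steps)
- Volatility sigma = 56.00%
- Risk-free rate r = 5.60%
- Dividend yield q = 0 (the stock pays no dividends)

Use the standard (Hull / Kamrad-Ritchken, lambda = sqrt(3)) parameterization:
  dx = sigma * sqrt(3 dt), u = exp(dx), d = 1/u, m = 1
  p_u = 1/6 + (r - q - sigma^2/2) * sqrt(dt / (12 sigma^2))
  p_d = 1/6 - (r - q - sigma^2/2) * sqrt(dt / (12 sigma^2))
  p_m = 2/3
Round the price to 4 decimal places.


Answer: Price = V(0,0) = 32.2583

Derivation:
dt = T/N = 1.000000; dx = sigma*sqrt(3*dt) = 0.969948
u = exp(dx) = 2.637808; d = 1/u = 0.379103
p_u = 0.114705, p_m = 0.666667, p_d = 0.218628
Discount per step: exp(-r*dt) = 0.945539
Stock lattice S(k, j) with j the centered position index:
  k=0: S(0,+0) = 111.2000
  k=1: S(1,-1) = 42.1562; S(1,+0) = 111.2000; S(1,+1) = 293.3243
  k=2: S(2,-2) = 15.9815; S(2,-1) = 42.1562; S(2,+0) = 111.2000; S(2,+1) = 293.3243; S(2,+2) = 773.7333
Terminal payoffs V(N, j) = max(S_T - K, 0):
  V(2,-2) = 0.000000; V(2,-1) = 0.000000; V(2,+0) = 0.000000; V(2,+1) = 179.174303; V(2,+2) = 659.583335
Backward induction: V(k, j) = exp(-r*dt) * [p_u * V(k+1, j+1) + p_m * V(k+1, j) + p_d * V(k+1, j-1)]
  V(1,-1) = exp(-r*dt) * [p_u*0.000000 + p_m*0.000000 + p_d*0.000000] = 0.000000
  V(1,+0) = exp(-r*dt) * [p_u*179.174303 + p_m*0.000000 + p_d*0.000000] = 19.432923
  V(1,+1) = exp(-r*dt) * [p_u*659.583335 + p_m*179.174303 + p_d*0.000000] = 184.481433
  V(0,+0) = exp(-r*dt) * [p_u*184.481433 + p_m*19.432923 + p_d*0.000000] = 32.258250


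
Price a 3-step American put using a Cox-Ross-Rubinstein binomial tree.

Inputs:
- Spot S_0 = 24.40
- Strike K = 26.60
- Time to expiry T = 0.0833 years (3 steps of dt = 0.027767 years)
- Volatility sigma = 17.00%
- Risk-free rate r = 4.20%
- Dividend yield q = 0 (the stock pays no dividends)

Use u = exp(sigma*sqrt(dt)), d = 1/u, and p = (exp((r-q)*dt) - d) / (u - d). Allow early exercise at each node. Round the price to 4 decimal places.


Answer: Price = V(0,0) = 2.2000

Derivation:
dt = T/N = 0.027767
u = exp(sigma*sqrt(dt)) = 1.028733; d = 1/u = 0.972070
p = (exp((r-q)*dt) - d) / (u - d) = 0.513512
Discount per step: exp(-r*dt) = 0.998834
Stock lattice S(k, i) with i counting down-moves:
  k=0: S(0,0) = 24.4000
  k=1: S(1,0) = 25.1011; S(1,1) = 23.7185
  k=2: S(2,0) = 25.8223; S(2,1) = 24.4000; S(2,2) = 23.0560
  k=3: S(3,0) = 26.5642; S(3,1) = 25.1011; S(3,2) = 23.7185; S(3,3) = 22.4121
Terminal payoffs V(N, i) = max(K - S_T, 0):
  V(3,0) = 0.035755; V(3,1) = 1.498922; V(3,2) = 2.881497; V(3,3) = 4.187919
Backward induction: V(k, i) = exp(-r*dt) * [p * V(k+1, i) + (1-p) * V(k+1, i+1)]; then take max(V_cont, immediate exercise) for American.
  V(2,0) = exp(-r*dt) * [p*0.035755 + (1-p)*1.498922] = 0.746697; exercise = 0.777700; V(2,0) = max -> 0.777700
  V(2,1) = exp(-r*dt) * [p*1.498922 + (1-p)*2.881497] = 2.168997; exercise = 2.200000; V(2,1) = max -> 2.200000
  V(2,2) = exp(-r*dt) * [p*2.881497 + (1-p)*4.187919] = 3.512957; exercise = 3.543959; V(2,2) = max -> 3.543959
  V(1,0) = exp(-r*dt) * [p*0.777700 + (1-p)*2.200000] = 1.467919; exercise = 1.498922; V(1,0) = max -> 1.498922
  V(1,1) = exp(-r*dt) * [p*2.200000 + (1-p)*3.543959] = 2.850494; exercise = 2.881497; V(1,1) = max -> 2.881497
  V(0,0) = exp(-r*dt) * [p*1.498922 + (1-p)*2.881497] = 2.168997; exercise = 2.200000; V(0,0) = max -> 2.200000


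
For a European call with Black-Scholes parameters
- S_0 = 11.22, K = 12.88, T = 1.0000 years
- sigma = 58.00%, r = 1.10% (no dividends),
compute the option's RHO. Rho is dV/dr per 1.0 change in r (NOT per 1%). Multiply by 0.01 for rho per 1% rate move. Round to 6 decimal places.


d1 = 0.0710727231; d2 = -0.5089272769
phi(d1) = 0.3979359568; exp(-qT) = 1.0000000000; exp(-rT) = 0.9890602788
N(d2) = 0.3054015998
Rho = K*T*exp(-rT)*N(d2) = 12.8800 * 1.0000 * 0.9890602788 * 0.3054015998 = 3.890540

Answer: Rho = 3.890540


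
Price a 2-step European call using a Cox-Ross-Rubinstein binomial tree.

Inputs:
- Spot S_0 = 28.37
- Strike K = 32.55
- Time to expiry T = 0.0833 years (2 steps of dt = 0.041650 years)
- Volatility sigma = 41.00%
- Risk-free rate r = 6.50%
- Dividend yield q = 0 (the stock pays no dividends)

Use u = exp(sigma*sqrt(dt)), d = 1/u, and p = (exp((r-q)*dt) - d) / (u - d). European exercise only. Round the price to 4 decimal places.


dt = T/N = 0.041650
u = exp(sigma*sqrt(dt)) = 1.087275; d = 1/u = 0.919731
p = (exp((r-q)*dt) - d) / (u - d) = 0.495274
Discount per step: exp(-r*dt) = 0.997296
Stock lattice S(k, i) with i counting down-moves:
  k=0: S(0,0) = 28.3700
  k=1: S(1,0) = 30.8460; S(1,1) = 26.0928
  k=2: S(2,0) = 33.5380; S(2,1) = 28.3700; S(2,2) = 23.9983
Terminal payoffs V(N, i) = max(S_T - K, 0):
  V(2,0) = 0.988048; V(2,1) = 0.000000; V(2,2) = 0.000000
Backward induction: V(k, i) = exp(-r*dt) * [p * V(k+1, i) + (1-p) * V(k+1, i+1)].
  V(1,0) = exp(-r*dt) * [p*0.988048 + (1-p)*0.000000] = 0.488032
  V(1,1) = exp(-r*dt) * [p*0.000000 + (1-p)*0.000000] = 0.000000
  V(0,0) = exp(-r*dt) * [p*0.488032 + (1-p)*0.000000] = 0.241056

Answer: Price = V(0,0) = 0.2411


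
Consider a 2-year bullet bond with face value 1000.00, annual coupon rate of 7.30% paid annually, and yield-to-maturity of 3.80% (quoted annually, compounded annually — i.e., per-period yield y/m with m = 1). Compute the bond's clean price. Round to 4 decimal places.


Answer: Price = 1066.2030

Derivation:
Coupon per period c = face * coupon_rate / m = 73.000000
Periods per year m = 1; per-period yield y/m = 0.038000
Number of cashflows N = 2
Cashflows (t years, CF_t, discount factor 1/(1+y/m)^(m*t), PV):
  t = 1.0000: CF_t = 73.000000, DF = 0.963391, PV = 70.327553
  t = 2.0000: CF_t = 1073.000000, DF = 0.928122, PV = 995.875424
Price P = sum_t PV_t = 1066.202977


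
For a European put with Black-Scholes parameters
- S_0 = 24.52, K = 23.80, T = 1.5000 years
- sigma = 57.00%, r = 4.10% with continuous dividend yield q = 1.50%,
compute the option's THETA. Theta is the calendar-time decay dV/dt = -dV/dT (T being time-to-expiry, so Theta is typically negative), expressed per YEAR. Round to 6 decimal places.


d1 = 0.4476099152; d2 = -0.2504946615
phi(d1) = 0.3609139007; exp(-qT) = 0.9777512372; exp(-rT) = 0.9403529457
Theta = -S*exp(-qT)*phi(d1)*sigma/(2*sqrt(T)) + r*K*exp(-rT)*N(-d2) - q*S*exp(-qT)*N(-d1)
N(-d1) = 0.3272173730; N(-d2) = 0.5988975837; sqrt(T) = 1.2247448714
Term 1 = -24.5200 * 0.9777512372 * 0.3609139007 * 0.5700 / (2 * 1.2247448714) = -2.0135002128
Term 2 = 0.0410 * 23.8000 * 0.9403529457 * 0.5988975837 = 0.5495462694
Term 3 = -0.0150 * 24.5200 * 0.9777512372 * 0.3272173730 = -0.1176728990
Theta = -2.0135002128 + (0.5495462694) + (-0.1176728990) = -1.581627

Answer: Theta = -1.581627


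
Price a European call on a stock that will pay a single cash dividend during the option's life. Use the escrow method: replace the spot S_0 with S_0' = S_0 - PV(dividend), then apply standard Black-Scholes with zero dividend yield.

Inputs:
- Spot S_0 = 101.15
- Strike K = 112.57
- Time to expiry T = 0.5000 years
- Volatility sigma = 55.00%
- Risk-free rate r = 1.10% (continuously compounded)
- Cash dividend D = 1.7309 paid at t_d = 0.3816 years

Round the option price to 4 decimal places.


Answer: Price = 10.7742

Derivation:
PV(D) = D * exp(-r * t_d) = 1.7309 * 0.99581120 = 1.72364960
S_0' = S_0 - PV(D) = 101.1500 - 1.72364960 = 99.42635040
d1 = (ln(S_0'/K) + (r + sigma^2/2)*T) / (sigma*sqrt(T)) = -0.11065084
d2 = d1 - sigma*sqrt(T) = -0.49955957
exp(-rT) = 0.99451510
N(d1) = 0.45594662; N(d2) = 0.30869262
C = S_0' * N(d1) - K * exp(-rT) * N(d2) = 99.42635040 * 0.45594662 - 112.5700 * 0.99451510 * 0.30869262 = 10.7742


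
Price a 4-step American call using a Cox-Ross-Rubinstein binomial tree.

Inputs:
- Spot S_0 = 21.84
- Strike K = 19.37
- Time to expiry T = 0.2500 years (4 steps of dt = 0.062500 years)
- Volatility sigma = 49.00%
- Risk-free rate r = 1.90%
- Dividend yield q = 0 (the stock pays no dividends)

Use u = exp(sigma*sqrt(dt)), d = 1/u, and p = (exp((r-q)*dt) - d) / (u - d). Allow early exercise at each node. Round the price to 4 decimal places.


dt = T/N = 0.062500
u = exp(sigma*sqrt(dt)) = 1.130319; d = 1/u = 0.884706
p = (exp((r-q)*dt) - d) / (u - d) = 0.474251
Discount per step: exp(-r*dt) = 0.998813
Stock lattice S(k, i) with i counting down-moves:
  k=0: S(0,0) = 21.8400
  k=1: S(1,0) = 24.6862; S(1,1) = 19.3220
  k=2: S(2,0) = 27.9032; S(2,1) = 21.8400; S(2,2) = 17.0943
  k=3: S(3,0) = 31.5396; S(3,1) = 24.6862; S(3,2) = 19.3220; S(3,3) = 15.1234
  k=4: S(4,0) = 35.6498; S(4,1) = 27.9032; S(4,2) = 21.8400; S(4,3) = 17.0943; S(4,4) = 13.3798
Terminal payoffs V(N, i) = max(S_T - K, 0):
  V(4,0) = 16.279786; V(4,1) = 8.533249; V(4,2) = 2.470000; V(4,3) = 0.000000; V(4,4) = 0.000000
Backward induction: V(k, i) = exp(-r*dt) * [p * V(k+1, i) + (1-p) * V(k+1, i+1)]; then take max(V_cont, immediate exercise) for American.
  V(3,0) = exp(-r*dt) * [p*16.279786 + (1-p)*8.533249] = 12.192565; exercise = 12.169576; V(3,0) = max -> 12.192565
  V(3,1) = exp(-r*dt) * [p*8.533249 + (1-p)*2.470000] = 5.339158; exercise = 5.316170; V(3,1) = max -> 5.339158
  V(3,2) = exp(-r*dt) * [p*2.470000 + (1-p)*0.000000] = 1.170010; exercise = 0.000000; V(3,2) = max -> 1.170010
  V(3,3) = exp(-r*dt) * [p*0.000000 + (1-p)*0.000000] = 0.000000; exercise = 0.000000; V(3,3) = max -> 0.000000
  V(2,0) = exp(-r*dt) * [p*12.192565 + (1-p)*5.339158] = 8.579199; exercise = 8.533249; V(2,0) = max -> 8.579199
  V(2,1) = exp(-r*dt) * [p*5.339158 + (1-p)*1.170010] = 3.143497; exercise = 2.470000; V(2,1) = max -> 3.143497
  V(2,2) = exp(-r*dt) * [p*1.170010 + (1-p)*0.000000] = 0.554220; exercise = 0.000000; V(2,2) = max -> 0.554220
  V(1,0) = exp(-r*dt) * [p*8.579199 + (1-p)*3.143497] = 5.714594; exercise = 5.316170; V(1,0) = max -> 5.714594
  V(1,1) = exp(-r*dt) * [p*3.143497 + (1-p)*0.554220] = 1.780072; exercise = 0.000000; V(1,1) = max -> 1.780072
  V(0,0) = exp(-r*dt) * [p*5.714594 + (1-p)*1.780072] = 3.641695; exercise = 2.470000; V(0,0) = max -> 3.641695

Answer: Price = V(0,0) = 3.6417


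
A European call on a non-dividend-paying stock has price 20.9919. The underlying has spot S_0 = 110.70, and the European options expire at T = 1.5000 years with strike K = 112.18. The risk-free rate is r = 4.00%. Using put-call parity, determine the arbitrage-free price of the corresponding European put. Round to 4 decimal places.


Answer: Put price = 15.9390

Derivation:
Put-call parity: C - P = S_0 * exp(-qT) - K * exp(-rT).
S_0 * exp(-qT) = 110.7000 * 1.00000000 = 110.70000000
K * exp(-rT) = 112.1800 * 0.94176453 = 105.64714538
P = C - S*exp(-qT) + K*exp(-rT)
P = 20.9919 - 110.70000000 + 105.64714538 = 15.9390


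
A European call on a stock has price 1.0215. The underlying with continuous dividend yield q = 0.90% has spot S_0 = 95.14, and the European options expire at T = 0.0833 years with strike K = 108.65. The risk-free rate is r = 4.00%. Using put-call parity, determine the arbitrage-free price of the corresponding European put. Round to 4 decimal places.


Answer: Put price = 14.2414

Derivation:
Put-call parity: C - P = S_0 * exp(-qT) - K * exp(-rT).
S_0 * exp(-qT) = 95.1400 * 0.99925058 = 95.06870027
K * exp(-rT) = 108.6500 * 0.99667354 = 108.28858066
P = C - S*exp(-qT) + K*exp(-rT)
P = 1.0215 - 95.06870027 + 108.28858066 = 14.2414


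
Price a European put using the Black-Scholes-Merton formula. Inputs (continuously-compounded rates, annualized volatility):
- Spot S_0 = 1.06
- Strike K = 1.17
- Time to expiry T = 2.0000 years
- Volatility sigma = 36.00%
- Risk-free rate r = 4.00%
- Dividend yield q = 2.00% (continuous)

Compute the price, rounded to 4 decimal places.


d1 = (ln(S/K) + (r - q + 0.5*sigma^2) * T) / (sigma * sqrt(T)) = 0.13919232
d2 = d1 - sigma * sqrt(T) = -0.36992456
exp(-rT) = 0.92311635; exp(-qT) = 0.96078944
P = K * exp(-rT) * N(-d2) - S_0 * exp(-qT) * N(-d1)
N(-d1) = 0.44464909; N(-d2) = 0.64428065
P = 1.1700 * 0.92311635 * 0.64428065 - 1.0600 * 0.96078944 * 0.44464909 = 0.2430

Answer: Price = 0.2430


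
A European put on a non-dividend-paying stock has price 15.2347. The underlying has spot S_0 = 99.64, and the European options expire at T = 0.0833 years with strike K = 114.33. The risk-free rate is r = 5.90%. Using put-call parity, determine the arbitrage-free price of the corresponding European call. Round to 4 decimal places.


Put-call parity: C - P = S_0 * exp(-qT) - K * exp(-rT).
S_0 * exp(-qT) = 99.6400 * 1.00000000 = 99.64000000
K * exp(-rT) = 114.3300 * 0.99509736 = 113.76948087
C = P + S*exp(-qT) - K*exp(-rT)
C = 15.2347 + 99.64000000 - 113.76948087 = 1.1052

Answer: Call price = 1.1052


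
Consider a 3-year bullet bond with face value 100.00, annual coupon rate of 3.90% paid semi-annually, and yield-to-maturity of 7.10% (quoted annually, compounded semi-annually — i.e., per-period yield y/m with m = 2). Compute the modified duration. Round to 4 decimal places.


Answer: Modified duration = 2.7547

Derivation:
Coupon per period c = face * coupon_rate / m = 1.950000
Periods per year m = 2; per-period yield y/m = 0.035500
Number of cashflows N = 6
Cashflows (t years, CF_t, discount factor 1/(1+y/m)^(m*t), PV):
  t = 0.5000: CF_t = 1.950000, DF = 0.965717, PV = 1.883148
  t = 1.0000: CF_t = 1.950000, DF = 0.932609, PV = 1.818588
  t = 1.5000: CF_t = 1.950000, DF = 0.900637, PV = 1.756242
  t = 2.0000: CF_t = 1.950000, DF = 0.869760, PV = 1.696033
  t = 2.5000: CF_t = 1.950000, DF = 0.839942, PV = 1.637888
  t = 3.0000: CF_t = 101.950000, DF = 0.811147, PV = 82.696401
Price P = sum_t PV_t = 91.488300
First compute Macaulay numerator sum_t t * PV_t:
  t * PV_t at t = 0.5000: 0.941574
  t * PV_t at t = 1.0000: 1.818588
  t * PV_t at t = 1.5000: 2.634363
  t * PV_t at t = 2.0000: 3.392065
  t * PV_t at t = 2.5000: 4.094719
  t * PV_t at t = 3.0000: 248.089204
Macaulay duration D = 260.970513 / 91.488300 = 2.852502
Modified duration = D / (1 + y/m) = 2.852502 / (1 + 0.035500) = 2.754709


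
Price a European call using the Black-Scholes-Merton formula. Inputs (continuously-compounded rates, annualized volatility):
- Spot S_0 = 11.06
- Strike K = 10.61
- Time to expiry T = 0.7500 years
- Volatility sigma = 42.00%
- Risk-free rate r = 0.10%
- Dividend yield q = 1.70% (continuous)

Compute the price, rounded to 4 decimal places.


d1 = (ln(S/K) + (r - q + 0.5*sigma^2) * T) / (sigma * sqrt(T)) = 0.26307389
d2 = d1 - sigma * sqrt(T) = -0.10065678
exp(-rT) = 0.99925028; exp(-qT) = 0.98733094
C = S_0 * exp(-qT) * N(d1) - K * exp(-rT) * N(d2)
N(d1) = 0.60375319; N(d2) = 0.45991146
C = 11.0600 * 0.98733094 * 0.60375319 - 10.6100 * 0.99925028 * 0.45991146 = 1.7169

Answer: Price = 1.7169


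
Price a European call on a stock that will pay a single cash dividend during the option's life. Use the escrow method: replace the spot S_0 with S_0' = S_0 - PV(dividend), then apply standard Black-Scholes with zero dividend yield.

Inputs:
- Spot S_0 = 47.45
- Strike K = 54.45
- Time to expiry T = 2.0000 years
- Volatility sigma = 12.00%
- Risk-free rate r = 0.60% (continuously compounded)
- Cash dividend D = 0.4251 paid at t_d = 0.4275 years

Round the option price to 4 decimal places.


PV(D) = D * exp(-r * t_d) = 0.4251 * 0.99743829 = 0.42401102
S_0' = S_0 - PV(D) = 47.4500 - 0.42401102 = 47.02598898
d1 = (ln(S_0'/K) + (r + sigma^2/2)*T) / (sigma*sqrt(T)) = -0.70818184
d2 = d1 - sigma*sqrt(T) = -0.87788747
exp(-rT) = 0.98807171
N(d1) = 0.23941617; N(d2) = 0.19000240
C = S_0' * N(d1) - K * exp(-rT) * N(d2) = 47.02598898 * 0.23941617 - 54.4500 * 0.98807171 * 0.19000240 = 1.0366

Answer: Price = 1.0366


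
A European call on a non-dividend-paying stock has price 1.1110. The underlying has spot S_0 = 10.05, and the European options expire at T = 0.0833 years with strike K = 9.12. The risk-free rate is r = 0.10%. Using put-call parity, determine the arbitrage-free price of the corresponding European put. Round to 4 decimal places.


Answer: Put price = 0.1802

Derivation:
Put-call parity: C - P = S_0 * exp(-qT) - K * exp(-rT).
S_0 * exp(-qT) = 10.0500 * 1.00000000 = 10.05000000
K * exp(-rT) = 9.1200 * 0.99991670 = 9.11924034
P = C - S*exp(-qT) + K*exp(-rT)
P = 1.1110 - 10.05000000 + 9.11924034 = 0.1802


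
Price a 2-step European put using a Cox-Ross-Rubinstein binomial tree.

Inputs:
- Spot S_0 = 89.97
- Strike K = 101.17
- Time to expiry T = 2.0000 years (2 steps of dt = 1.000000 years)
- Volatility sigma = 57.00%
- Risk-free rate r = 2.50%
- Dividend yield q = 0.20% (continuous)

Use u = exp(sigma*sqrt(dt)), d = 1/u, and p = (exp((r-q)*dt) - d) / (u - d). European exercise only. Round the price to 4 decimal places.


Answer: Price = V(0,0) = 31.4451

Derivation:
dt = T/N = 1.000000
u = exp(sigma*sqrt(dt)) = 1.768267; d = 1/u = 0.565525
p = (exp((r-q)*dt) - d) / (u - d) = 0.380581
Discount per step: exp(-r*dt) = 0.975310
Stock lattice S(k, i) with i counting down-moves:
  k=0: S(0,0) = 89.9700
  k=1: S(1,0) = 159.0910; S(1,1) = 50.8803
  k=2: S(2,0) = 281.3153; S(2,1) = 89.9700; S(2,2) = 28.7741
Terminal payoffs V(N, i) = max(K - S_T, 0):
  V(2,0) = 0.000000; V(2,1) = 11.200000; V(2,2) = 72.395883
Backward induction: V(k, i) = exp(-r*dt) * [p * V(k+1, i) + (1-p) * V(k+1, i+1)].
  V(1,0) = exp(-r*dt) * [p*0.000000 + (1-p)*11.200000] = 6.766201
  V(1,1) = exp(-r*dt) * [p*11.200000 + (1-p)*72.395883] = 47.893439
  V(0,0) = exp(-r*dt) * [p*6.766201 + (1-p)*47.893439] = 31.445139


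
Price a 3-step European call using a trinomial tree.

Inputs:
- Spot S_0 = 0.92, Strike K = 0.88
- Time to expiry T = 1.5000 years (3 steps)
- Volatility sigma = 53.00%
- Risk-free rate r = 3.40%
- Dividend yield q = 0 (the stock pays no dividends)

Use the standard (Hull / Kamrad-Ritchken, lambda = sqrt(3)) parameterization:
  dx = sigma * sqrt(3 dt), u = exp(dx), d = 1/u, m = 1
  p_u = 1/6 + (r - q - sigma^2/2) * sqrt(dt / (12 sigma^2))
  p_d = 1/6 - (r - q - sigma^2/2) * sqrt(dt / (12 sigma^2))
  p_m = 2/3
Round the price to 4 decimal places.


Answer: Price = V(0,0) = 0.2489

Derivation:
dt = T/N = 0.500000; dx = sigma*sqrt(3*dt) = 0.649115
u = exp(dx) = 1.913846; d = 1/u = 0.522508
p_u = 0.125669, p_m = 0.666667, p_d = 0.207665
Discount per step: exp(-r*dt) = 0.983144
Stock lattice S(k, j) with j the centered position index:
  k=0: S(0,+0) = 0.9200
  k=1: S(1,-1) = 0.4807; S(1,+0) = 0.9200; S(1,+1) = 1.7607
  k=2: S(2,-2) = 0.2512; S(2,-1) = 0.4807; S(2,+0) = 0.9200; S(2,+1) = 1.7607; S(2,+2) = 3.3698
  k=3: S(3,-3) = 0.1312; S(3,-2) = 0.2512; S(3,-1) = 0.4807; S(3,+0) = 0.9200; S(3,+1) = 1.7607; S(3,+2) = 3.3698; S(3,+3) = 6.4492
Terminal payoffs V(N, j) = max(S_T - K, 0):
  V(3,-3) = 0.000000; V(3,-2) = 0.000000; V(3,-1) = 0.000000; V(3,+0) = 0.040000; V(3,+1) = 0.880738; V(3,+2) = 2.489782; V(3,+3) = 5.569243
Backward induction: V(k, j) = exp(-r*dt) * [p_u * V(k+1, j+1) + p_m * V(k+1, j) + p_d * V(k+1, j-1)]
  V(2,-2) = exp(-r*dt) * [p_u*0.000000 + p_m*0.000000 + p_d*0.000000] = 0.000000
  V(2,-1) = exp(-r*dt) * [p_u*0.040000 + p_m*0.000000 + p_d*0.000000] = 0.004942
  V(2,+0) = exp(-r*dt) * [p_u*0.880738 + p_m*0.040000 + p_d*0.000000] = 0.135033
  V(2,+1) = exp(-r*dt) * [p_u*2.489782 + p_m*0.880738 + p_d*0.040000] = 0.893041
  V(2,+2) = exp(-r*dt) * [p_u*5.569243 + p_m*2.489782 + p_d*0.880738] = 2.499772
  V(1,-1) = exp(-r*dt) * [p_u*0.135033 + p_m*0.004942 + p_d*0.000000] = 0.019922
  V(1,+0) = exp(-r*dt) * [p_u*0.893041 + p_m*0.135033 + p_d*0.004942] = 0.199849
  V(1,+1) = exp(-r*dt) * [p_u*2.499772 + p_m*0.893041 + p_d*0.135033] = 0.921741
  V(0,+0) = exp(-r*dt) * [p_u*0.921741 + p_m*0.199849 + p_d*0.019922] = 0.248935


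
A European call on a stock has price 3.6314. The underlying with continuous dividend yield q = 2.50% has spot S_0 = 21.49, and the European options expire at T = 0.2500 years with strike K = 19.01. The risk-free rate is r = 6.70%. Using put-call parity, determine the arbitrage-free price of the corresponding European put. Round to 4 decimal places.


Put-call parity: C - P = S_0 * exp(-qT) - K * exp(-rT).
S_0 * exp(-qT) = 21.4900 * 0.99376949 = 21.35610635
K * exp(-rT) = 19.0100 * 0.98338950 = 18.69423442
P = C - S*exp(-qT) + K*exp(-rT)
P = 3.6314 - 21.35610635 + 18.69423442 = 0.9695

Answer: Put price = 0.9695


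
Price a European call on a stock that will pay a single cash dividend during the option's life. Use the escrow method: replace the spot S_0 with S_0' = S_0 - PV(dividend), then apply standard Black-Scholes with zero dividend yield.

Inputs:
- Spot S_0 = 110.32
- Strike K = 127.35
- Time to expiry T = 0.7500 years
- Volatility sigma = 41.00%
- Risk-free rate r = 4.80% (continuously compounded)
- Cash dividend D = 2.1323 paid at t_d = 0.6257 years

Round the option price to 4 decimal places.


Answer: Price = 9.9941

Derivation:
PV(D) = D * exp(-r * t_d) = 2.1323 * 0.97041293 = 2.06921148
S_0' = S_0 - PV(D) = 110.3200 - 2.06921148 = 108.25078852
d1 = (ln(S_0'/K) + (r + sigma^2/2)*T) / (sigma*sqrt(T)) = -0.17869991
d2 = d1 - sigma*sqrt(T) = -0.53377032
exp(-rT) = 0.96464029
N(d1) = 0.42908667; N(d2) = 0.29675022
C = S_0' * N(d1) - K * exp(-rT) * N(d2) = 108.25078852 * 0.42908667 - 127.3500 * 0.96464029 * 0.29675022 = 9.9941


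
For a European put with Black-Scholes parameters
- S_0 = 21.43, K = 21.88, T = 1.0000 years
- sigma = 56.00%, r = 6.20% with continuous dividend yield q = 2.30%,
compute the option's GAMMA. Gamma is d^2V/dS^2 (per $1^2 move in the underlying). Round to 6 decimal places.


Answer: Gamma = 0.030939

Derivation:
d1 = 0.3125336284; d2 = -0.2474663716
phi(d1) = 0.3799266134; exp(-qT) = 0.9772624838; exp(-rT) = 0.9398828868
Gamma = exp(-qT) * phi(d1) / (S * sigma * sqrt(T)) = 0.9772624838 * 0.3799266134 / (21.4300 * 0.5600 * 1.0000000000) = 0.030939


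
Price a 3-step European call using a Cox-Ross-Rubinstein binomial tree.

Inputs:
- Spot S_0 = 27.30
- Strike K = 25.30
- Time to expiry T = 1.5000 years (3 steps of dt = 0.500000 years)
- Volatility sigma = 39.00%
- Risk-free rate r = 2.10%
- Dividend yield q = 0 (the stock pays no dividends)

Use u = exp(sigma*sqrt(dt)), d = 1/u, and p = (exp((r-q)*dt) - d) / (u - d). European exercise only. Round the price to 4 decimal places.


dt = T/N = 0.500000
u = exp(sigma*sqrt(dt)) = 1.317547; d = 1/u = 0.758986
p = (exp((r-q)*dt) - d) / (u - d) = 0.450388
Discount per step: exp(-r*dt) = 0.989555
Stock lattice S(k, i) with i counting down-moves:
  k=0: S(0,0) = 27.3000
  k=1: S(1,0) = 35.9690; S(1,1) = 20.7203
  k=2: S(2,0) = 47.3909; S(2,1) = 27.3000; S(2,2) = 15.7264
  k=3: S(3,0) = 62.4397; S(3,1) = 35.9690; S(3,2) = 20.7203; S(3,3) = 11.9362
Terminal payoffs V(N, i) = max(S_T - K, 0):
  V(3,0) = 37.139722; V(3,1) = 10.669032; V(3,2) = 0.000000; V(3,3) = 0.000000
Backward induction: V(k, i) = exp(-r*dt) * [p * V(k+1, i) + (1-p) * V(k+1, i+1)].
  V(2,0) = exp(-r*dt) * [p*37.139722 + (1-p)*10.669032] = 22.355149
  V(2,1) = exp(-r*dt) * [p*10.669032 + (1-p)*0.000000] = 4.755014
  V(2,2) = exp(-r*dt) * [p*0.000000 + (1-p)*0.000000] = 0.000000
  V(1,0) = exp(-r*dt) * [p*22.355149 + (1-p)*4.755014] = 12.549441
  V(1,1) = exp(-r*dt) * [p*4.755014 + (1-p)*0.000000] = 2.119232
  V(0,0) = exp(-r*dt) * [p*12.549441 + (1-p)*2.119232] = 6.745671

Answer: Price = V(0,0) = 6.7457


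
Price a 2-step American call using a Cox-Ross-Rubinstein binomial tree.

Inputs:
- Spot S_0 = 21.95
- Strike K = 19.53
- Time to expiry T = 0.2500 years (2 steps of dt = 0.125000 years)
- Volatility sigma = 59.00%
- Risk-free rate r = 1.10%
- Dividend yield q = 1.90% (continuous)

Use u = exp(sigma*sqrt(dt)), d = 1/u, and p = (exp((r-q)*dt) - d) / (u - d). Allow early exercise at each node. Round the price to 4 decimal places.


Answer: Price = V(0,0) = 3.9391

Derivation:
dt = T/N = 0.125000
u = exp(sigma*sqrt(dt)) = 1.231948; d = 1/u = 0.811723
p = (exp((r-q)*dt) - d) / (u - d) = 0.445661
Discount per step: exp(-r*dt) = 0.998626
Stock lattice S(k, i) with i counting down-moves:
  k=0: S(0,0) = 21.9500
  k=1: S(1,0) = 27.0413; S(1,1) = 17.8173
  k=2: S(2,0) = 33.3134; S(2,1) = 21.9500; S(2,2) = 14.4627
Terminal payoffs V(N, i) = max(S_T - K, 0):
  V(2,0) = 13.783414; V(2,1) = 2.420000; V(2,2) = 0.000000
Backward induction: V(k, i) = exp(-r*dt) * [p * V(k+1, i) + (1-p) * V(k+1, i+1)]; then take max(V_cont, immediate exercise) for American.
  V(1,0) = exp(-r*dt) * [p*13.783414 + (1-p)*2.420000] = 7.473943; exercise = 7.511254; V(1,0) = max -> 7.511254
  V(1,1) = exp(-r*dt) * [p*2.420000 + (1-p)*0.000000] = 1.077017; exercise = 0.000000; V(1,1) = max -> 1.077017
  V(0,0) = exp(-r*dt) * [p*7.511254 + (1-p)*1.077017] = 3.939083; exercise = 2.420000; V(0,0) = max -> 3.939083


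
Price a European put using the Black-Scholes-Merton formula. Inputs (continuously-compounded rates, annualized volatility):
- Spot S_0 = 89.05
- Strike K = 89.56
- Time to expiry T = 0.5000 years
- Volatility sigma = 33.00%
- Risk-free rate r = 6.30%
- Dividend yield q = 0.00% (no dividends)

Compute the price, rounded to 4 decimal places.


d1 = (ln(S/K) + (r - q + 0.5*sigma^2) * T) / (sigma * sqrt(T)) = 0.22719220
d2 = d1 - sigma * sqrt(T) = -0.00615304
exp(-rT) = 0.96899096; exp(-qT) = 1.00000000
P = K * exp(-rT) * N(-d2) - S_0 * exp(-qT) * N(-d1)
N(-d1) = 0.41013715; N(-d2) = 0.50245469
P = 89.5600 * 0.96899096 * 0.50245469 - 89.0500 * 1.00000000 * 0.41013715 = 7.0817

Answer: Price = 7.0817


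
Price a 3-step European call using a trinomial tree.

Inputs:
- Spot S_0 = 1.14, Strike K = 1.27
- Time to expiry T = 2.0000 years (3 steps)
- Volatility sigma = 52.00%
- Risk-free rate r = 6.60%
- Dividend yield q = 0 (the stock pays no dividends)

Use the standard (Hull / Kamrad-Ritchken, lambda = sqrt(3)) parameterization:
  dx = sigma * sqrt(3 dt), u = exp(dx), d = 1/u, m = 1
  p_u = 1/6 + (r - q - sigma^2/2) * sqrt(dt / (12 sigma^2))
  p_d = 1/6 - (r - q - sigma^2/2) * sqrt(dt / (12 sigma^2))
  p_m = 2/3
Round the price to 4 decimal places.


dt = T/N = 0.666667; dx = sigma*sqrt(3*dt) = 0.735391
u = exp(dx) = 2.086298; d = 1/u = 0.479318
p_u = 0.135300, p_m = 0.666667, p_d = 0.198033
Discount per step: exp(-r*dt) = 0.956954
Stock lattice S(k, j) with j the centered position index:
  k=0: S(0,+0) = 1.1400
  k=1: S(1,-1) = 0.5464; S(1,+0) = 1.1400; S(1,+1) = 2.3784
  k=2: S(2,-2) = 0.2619; S(2,-1) = 0.5464; S(2,+0) = 1.1400; S(2,+1) = 2.3784; S(2,+2) = 4.9620
  k=3: S(3,-3) = 0.1255; S(3,-2) = 0.2619; S(3,-1) = 0.5464; S(3,+0) = 1.1400; S(3,+1) = 2.3784; S(3,+2) = 4.9620; S(3,+3) = 10.3522
Terminal payoffs V(N, j) = max(S_T - K, 0):
  V(3,-3) = 0.000000; V(3,-2) = 0.000000; V(3,-1) = 0.000000; V(3,+0) = 0.000000; V(3,+1) = 1.108379; V(3,+2) = 3.692007; V(3,+3) = 9.082224
Backward induction: V(k, j) = exp(-r*dt) * [p_u * V(k+1, j+1) + p_m * V(k+1, j) + p_d * V(k+1, j-1)]
  V(2,-2) = exp(-r*dt) * [p_u*0.000000 + p_m*0.000000 + p_d*0.000000] = 0.000000
  V(2,-1) = exp(-r*dt) * [p_u*0.000000 + p_m*0.000000 + p_d*0.000000] = 0.000000
  V(2,+0) = exp(-r*dt) * [p_u*1.108379 + p_m*0.000000 + p_d*0.000000] = 0.143509
  V(2,+1) = exp(-r*dt) * [p_u*3.692007 + p_m*1.108379 + p_d*0.000000] = 1.185138
  V(2,+2) = exp(-r*dt) * [p_u*9.082224 + p_m*3.692007 + p_d*1.108379] = 3.741365
  V(1,-1) = exp(-r*dt) * [p_u*0.143509 + p_m*0.000000 + p_d*0.000000] = 0.018581
  V(1,+0) = exp(-r*dt) * [p_u*1.185138 + p_m*0.143509 + p_d*0.000000] = 0.245001
  V(1,+1) = exp(-r*dt) * [p_u*3.741365 + p_m*1.185138 + p_d*0.143509] = 1.267695
  V(0,+0) = exp(-r*dt) * [p_u*1.267695 + p_m*0.245001 + p_d*0.018581] = 0.323960

Answer: Price = V(0,0) = 0.3240
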